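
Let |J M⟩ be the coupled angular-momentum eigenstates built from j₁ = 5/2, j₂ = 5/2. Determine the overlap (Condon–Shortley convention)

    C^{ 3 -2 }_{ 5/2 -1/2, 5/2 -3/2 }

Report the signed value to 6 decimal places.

triangle: 2!×3!×3!/9! = 72/362880
(j±m)!: 2!×3!×1!×4!×1!×5! = 34560
prefactor² = (2J+1)×Δ×N² = 48
  k=0: +1/(0!×2!×3!×1!×0!×2!) = 1/24
  k=1: −1/(1!×1!×2!×0!×1!×3!) = -1/12
Σ = -1/24  ⇒  CG² = 48×(-1/24)² = 1/12
CG = −√(1/12) = -0.288675

−√(1/12) ≈ -0.288675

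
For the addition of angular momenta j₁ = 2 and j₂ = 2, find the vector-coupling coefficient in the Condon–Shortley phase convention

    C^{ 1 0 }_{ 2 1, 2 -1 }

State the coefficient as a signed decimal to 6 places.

triangle: 3!×1!×1!/6! = 6/720
(j±m)!: 3!×1!×1!×3!×1!×1! = 36
prefactor² = (2J+1)×Δ×N² = 9/10
  k=0: +1/(0!×3!×1!×1!×0!×0!) = 1/6
  k=1: −1/(1!×2!×0!×0!×1!×1!) = -1/2
Σ = -1/3  ⇒  CG² = 9/10×(-1/3)² = 1/10
CG = −√(1/10) = -0.316228

-0.316228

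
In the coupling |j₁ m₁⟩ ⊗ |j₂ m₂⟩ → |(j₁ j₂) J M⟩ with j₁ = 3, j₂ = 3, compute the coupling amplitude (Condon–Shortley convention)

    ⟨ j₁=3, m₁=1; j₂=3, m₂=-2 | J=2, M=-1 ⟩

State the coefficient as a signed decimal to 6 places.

triangle: 4!*2!*2!/9! = 96/362880
(j±m)!: 4!*2!*1!*5!*1!*3! = 34560
prefactor² = (2J+1)*Δ*N² = 320/7
  k=0: +1/(0!*4!*2!*1!*0!*1!) = 1/48
  k=1: −1/(1!*3!*1!*0!*1!*2!) = -1/12
Σ = -1/16  ⇒  CG² = 320/7*(-1/16)² = 5/28
CG = −√(5/28) = -0.422577

−√(5/28) ≈ -0.422577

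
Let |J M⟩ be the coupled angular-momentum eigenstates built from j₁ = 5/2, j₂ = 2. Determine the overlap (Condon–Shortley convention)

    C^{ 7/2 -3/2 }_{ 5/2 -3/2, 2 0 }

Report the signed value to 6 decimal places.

j₁+j₂−J=1  J+j₁−j₂=4  J−j₁+j₂=3  j₁+j₂+J+1=9
(j₁±m₁, j₂±m₂, J±M) = (1,4,2,2,2,5)
P² = 512/7
sum k=0..1:
  [0] +1/48 = 1/48
  [1] −1/12 = -1/12
S = -1/16
C² = P²·S² = 2/7 ; C = -0.534522

-0.534522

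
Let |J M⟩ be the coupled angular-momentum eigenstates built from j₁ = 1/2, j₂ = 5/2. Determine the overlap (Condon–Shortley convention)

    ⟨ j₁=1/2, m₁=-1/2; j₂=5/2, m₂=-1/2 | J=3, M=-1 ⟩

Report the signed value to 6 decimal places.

+√(2/3) = +0.816497

triangle: 0!·1!·5!/7! = 120/5040
(j±m)!: 0!·1!·2!·3!·2!·4! = 576
prefactor² = (2J+1)·Δ·N² = 96
  k=0: +1/(0!·0!·1!·2!·0!·3!) = 1/12
Σ = 1/12  ⇒  CG² = 96·1/12² = 2/3
CG = +√(2/3) = +0.816497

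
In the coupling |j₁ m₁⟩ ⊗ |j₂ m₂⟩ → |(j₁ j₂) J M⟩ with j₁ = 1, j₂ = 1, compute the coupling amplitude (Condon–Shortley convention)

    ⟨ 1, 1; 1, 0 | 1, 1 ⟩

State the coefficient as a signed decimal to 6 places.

+0.707107  (= +√(1/2))

√[3·1!1!1!/4! · 2!0!1!1!2!0!] = √(1/2)
  +(−1)^0/∏(0,1,0,1,1,0)! = 1  (running 1)
⟨..|..⟩ = √(1/2)·(1) = +0.707107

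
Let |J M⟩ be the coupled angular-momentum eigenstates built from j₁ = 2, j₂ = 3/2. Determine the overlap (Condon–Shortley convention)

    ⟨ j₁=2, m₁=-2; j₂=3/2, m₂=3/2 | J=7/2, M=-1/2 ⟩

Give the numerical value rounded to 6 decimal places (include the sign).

+√(1/35) = +0.169031

triangle: 0!×4!×3!/8! = 144/40320
(j±m)!: 0!×4!×3!×0!×3!×4! = 20736
prefactor² = (2J+1)×Δ×N² = 20736/35
  k=0: +1/(0!×0!×4!×3!×0!×0!) = 1/144
Σ = 1/144  ⇒  CG² = 20736/35×1/144² = 1/35
CG = +√(1/35) = +0.169031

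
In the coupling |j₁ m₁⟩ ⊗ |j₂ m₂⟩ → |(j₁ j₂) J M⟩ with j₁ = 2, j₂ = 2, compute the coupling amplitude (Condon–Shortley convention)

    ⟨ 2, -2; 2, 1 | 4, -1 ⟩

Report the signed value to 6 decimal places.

√[9·0!4!4!/9! · 0!4!3!1!3!5!] = √(10368/7)
  +(−1)^0/∏(0,0,4,3,0,1)! = 1/144  (running 1/144)
⟨..|..⟩ = √(10368/7)·(1/144) = +0.267261

+0.267261  (= +√(1/14))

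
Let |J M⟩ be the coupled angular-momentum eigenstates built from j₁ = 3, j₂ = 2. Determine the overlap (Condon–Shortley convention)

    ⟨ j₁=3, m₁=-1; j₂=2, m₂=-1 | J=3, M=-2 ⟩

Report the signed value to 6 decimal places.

triangle: 2!·4!·2!/9! = 96/362880
(j±m)!: 2!·4!·1!·3!·1!·5! = 34560
prefactor² = (2J+1)·Δ·N² = 64
  k=0: +1/(0!·2!·4!·1!·0!·1!) = 1/48
  k=1: −1/(1!·1!·3!·0!·1!·2!) = -1/12
Σ = -1/16  ⇒  CG² = 64·(-1/16)² = 1/4
CG = −√(1/4) = -0.500000

−√(1/4) = -0.500000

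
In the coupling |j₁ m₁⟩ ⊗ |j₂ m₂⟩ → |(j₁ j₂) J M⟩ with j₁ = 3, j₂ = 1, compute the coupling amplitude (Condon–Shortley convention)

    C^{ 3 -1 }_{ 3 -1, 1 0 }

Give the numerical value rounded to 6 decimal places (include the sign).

−√(1/12) = -0.288675

j₁+j₂−J=1  J+j₁−j₂=5  J−j₁+j₂=1  j₁+j₂+J+1=8
(j₁±m₁, j₂±m₂, J±M) = (2,4,1,1,2,4)
P² = 48
sum k=0..1:
  [0] +1/24 = 1/24
  [1] −1/12 = -1/12
S = -1/24
C² = P²·S² = 1/12 ; C = -0.288675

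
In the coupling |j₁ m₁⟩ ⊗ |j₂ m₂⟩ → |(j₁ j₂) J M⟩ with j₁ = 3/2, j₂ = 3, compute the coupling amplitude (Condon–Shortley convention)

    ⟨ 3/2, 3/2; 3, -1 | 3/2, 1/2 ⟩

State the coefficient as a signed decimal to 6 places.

+0.338062  (= +√(4/35))

triangle: 3!·0!·3!/7! = 36/5040
(j±m)!: 3!·0!·2!·4!·2!·1! = 576
prefactor² = (2J+1)·Δ·N² = 576/35
  k=0: +1/(0!·3!·0!·2!·0!·1!) = 1/12
Σ = 1/12  ⇒  CG² = 576/35·1/12² = 4/35
CG = +√(4/35) = +0.338062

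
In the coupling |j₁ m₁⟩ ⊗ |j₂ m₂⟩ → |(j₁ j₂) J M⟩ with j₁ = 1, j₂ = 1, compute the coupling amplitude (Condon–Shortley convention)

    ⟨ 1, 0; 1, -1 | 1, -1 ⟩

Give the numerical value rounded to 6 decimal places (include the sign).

+0.707107  (= +√(1/2))

√[3·1!1!1!/4! · 1!1!0!2!0!2!] = √(1/2)
  +(−1)^0/∏(0,1,1,0,0,1)! = 1  (running 1)
⟨..|..⟩ = √(1/2)·(1) = +0.707107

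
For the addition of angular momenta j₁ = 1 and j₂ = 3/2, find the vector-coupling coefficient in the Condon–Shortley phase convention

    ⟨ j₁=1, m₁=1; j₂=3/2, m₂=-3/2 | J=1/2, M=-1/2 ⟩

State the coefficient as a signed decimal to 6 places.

+√(1/2) ≈ +0.707107

√[2·2!0!1!/4! · 2!0!0!3!0!1!] = √(2)
  +(−1)^0/∏(0,2,0,0,0,1)! = 1/2  (running 1/2)
⟨..|..⟩ = √(2)·(1/2) = +0.707107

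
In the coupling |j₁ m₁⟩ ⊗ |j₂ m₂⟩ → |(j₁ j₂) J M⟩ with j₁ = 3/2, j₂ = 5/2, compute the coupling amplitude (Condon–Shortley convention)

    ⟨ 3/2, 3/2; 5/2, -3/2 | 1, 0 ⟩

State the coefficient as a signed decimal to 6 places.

+0.447214

triangle: 3!·0!·2!/6! = 12/720
(j±m)!: 3!·0!·1!·4!·1!·1! = 144
prefactor² = (2J+1)·Δ·N² = 36/5
  k=0: +1/(0!·3!·0!·1!·0!·1!) = 1/6
Σ = 1/6  ⇒  CG² = 36/5·1/6² = 1/5
CG = +√(1/5) = +0.447214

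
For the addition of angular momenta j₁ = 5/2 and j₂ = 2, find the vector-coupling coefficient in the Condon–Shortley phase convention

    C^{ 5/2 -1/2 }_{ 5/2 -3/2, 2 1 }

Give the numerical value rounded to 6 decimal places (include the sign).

+√(6/35) = +0.414039

triangle: 2!*3!*2!/8! = 24/40320
(j±m)!: 1!*4!*3!*1!*2!*3! = 1728
prefactor² = (2J+1)*Δ*N² = 216/35
  k=1: −1/(1!*1!*3!*2!*0!*0!) = -1/12
  k=2: +1/(2!*0!*2!*1!*1!*1!) = 1/4
Σ = 1/6  ⇒  CG² = 216/35*1/6² = 6/35
CG = +√(6/35) = +0.414039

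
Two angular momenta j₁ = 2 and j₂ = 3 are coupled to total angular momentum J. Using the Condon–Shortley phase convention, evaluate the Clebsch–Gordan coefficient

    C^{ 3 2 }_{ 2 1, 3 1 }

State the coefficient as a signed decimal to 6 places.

j₁+j₂−J=2  J+j₁−j₂=2  J−j₁+j₂=4  j₁+j₂+J+1=9
(j₁±m₁, j₂±m₂, J±M) = (3,1,4,2,5,1)
P² = 64
sum k=0..1:
  [0] +1/48 = 1/48
  [1] −1/12 = -1/12
S = -1/16
C² = P²·S² = 1/4 ; C = -0.500000

−√(1/4) = -0.500000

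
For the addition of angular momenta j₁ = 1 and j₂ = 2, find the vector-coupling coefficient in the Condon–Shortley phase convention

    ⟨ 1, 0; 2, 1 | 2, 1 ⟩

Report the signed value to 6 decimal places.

−√(1/6) ≈ -0.408248

triangle: 1!×1!×3!/6! = 6/720
(j±m)!: 1!×1!×3!×1!×3!×1! = 36
prefactor² = (2J+1)×Δ×N² = 3/2
  k=0: +1/(0!×1!×1!×3!×0!×0!) = 1/6
  k=1: −1/(1!×0!×0!×2!×1!×1!) = -1/2
Σ = -1/3  ⇒  CG² = 3/2×(-1/3)² = 1/6
CG = −√(1/6) = -0.408248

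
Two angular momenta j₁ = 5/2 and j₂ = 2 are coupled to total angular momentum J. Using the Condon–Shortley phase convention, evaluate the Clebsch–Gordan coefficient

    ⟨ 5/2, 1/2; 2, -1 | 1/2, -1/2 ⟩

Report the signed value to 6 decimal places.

√[2·4!1!0!/6! · 3!2!1!3!0!1!] = √(24/5)
  +(−1)^1/∏(1,3,1,0,0,0)! = -1/6  (running -1/6)
⟨..|..⟩ = √(24/5)·(-1/6) = -0.365148

-0.365148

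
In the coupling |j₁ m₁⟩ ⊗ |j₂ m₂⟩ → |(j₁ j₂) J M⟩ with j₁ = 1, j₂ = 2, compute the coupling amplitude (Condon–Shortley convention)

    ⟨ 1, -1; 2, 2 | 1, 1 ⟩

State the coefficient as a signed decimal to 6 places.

j₁+j₂−J=2  J+j₁−j₂=0  J−j₁+j₂=2  j₁+j₂+J+1=5
(j₁±m₁, j₂±m₂, J±M) = (0,2,4,0,2,0)
P² = 48/5
sum k=2..2:
  [2] +1/4 = 1/4
S = 1/4
C² = P²·S² = 3/5 ; C = +0.774597

+0.774597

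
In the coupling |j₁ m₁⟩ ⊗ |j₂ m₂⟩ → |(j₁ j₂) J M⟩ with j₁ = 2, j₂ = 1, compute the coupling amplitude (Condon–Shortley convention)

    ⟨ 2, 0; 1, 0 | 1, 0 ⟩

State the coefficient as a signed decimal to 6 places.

-0.632456  (= −√(2/5))

triangle: 2!*2!*0!/5! = 4/120
(j±m)!: 2!*2!*1!*1!*1!*1! = 4
prefactor² = (2J+1)*Δ*N² = 2/5
  k=1: −1/(1!*1!*1!*0!*1!*0!) = -1
Σ = -1  ⇒  CG² = 2/5*(-1)² = 2/5
CG = −√(2/5) = -0.632456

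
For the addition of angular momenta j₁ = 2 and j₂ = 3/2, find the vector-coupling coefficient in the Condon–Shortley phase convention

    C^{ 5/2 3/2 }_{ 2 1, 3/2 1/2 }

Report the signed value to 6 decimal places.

+√(1/35) = +0.169031

√[6·1!3!2!/7! · 3!1!2!1!4!1!] = √(144/35)
  +(−1)^0/∏(0,1,1,2,2,0)! = 1/4  (running 1/4)
  +(−1)^1/∏(1,0,0,1,3,1)! = -1/6  (running 1/12)
⟨..|..⟩ = √(144/35)·(1/12) = +0.169031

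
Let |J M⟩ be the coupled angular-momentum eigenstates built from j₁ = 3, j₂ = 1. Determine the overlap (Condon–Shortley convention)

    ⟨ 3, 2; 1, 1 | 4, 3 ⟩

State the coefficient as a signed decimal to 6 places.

+0.866025  (= +√(3/4))

triangle: 0!*6!*2!/9! = 1440/362880
(j±m)!: 5!*1!*2!*0!*7!*1! = 1209600
prefactor² = (2J+1)*Δ*N² = 43200
  k=0: +1/(0!*0!*1!*2!*5!*0!) = 1/240
Σ = 1/240  ⇒  CG² = 43200*1/240² = 3/4
CG = +√(3/4) = +0.866025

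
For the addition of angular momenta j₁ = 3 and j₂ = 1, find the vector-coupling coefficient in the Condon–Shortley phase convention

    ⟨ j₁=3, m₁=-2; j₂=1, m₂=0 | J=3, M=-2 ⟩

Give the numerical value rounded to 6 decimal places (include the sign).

−√(1/3) ≈ -0.577350

triangle: 1!*5!*1!/8! = 120/40320
(j±m)!: 1!*5!*1!*1!*1!*5! = 14400
prefactor² = (2J+1)*Δ*N² = 300
  k=0: +1/(0!*1!*5!*1!*0!*0!) = 1/120
  k=1: −1/(1!*0!*4!*0!*1!*1!) = -1/24
Σ = -1/30  ⇒  CG² = 300*(-1/30)² = 1/3
CG = −√(1/3) = -0.577350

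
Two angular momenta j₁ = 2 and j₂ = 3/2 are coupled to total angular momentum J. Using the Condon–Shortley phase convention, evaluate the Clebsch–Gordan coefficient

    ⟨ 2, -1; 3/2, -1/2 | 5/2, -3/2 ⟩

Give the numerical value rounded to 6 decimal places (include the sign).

triangle: 1!·3!·2!/7! = 12/5040
(j±m)!: 1!·3!·1!·2!·1!·4! = 288
prefactor² = (2J+1)·Δ·N² = 144/35
  k=0: +1/(0!·1!·3!·1!·0!·1!) = 1/6
  k=1: −1/(1!·0!·2!·0!·1!·2!) = -1/4
Σ = -1/12  ⇒  CG² = 144/35·(-1/12)² = 1/35
CG = −√(1/35) = -0.169031

−√(1/35) ≈ -0.169031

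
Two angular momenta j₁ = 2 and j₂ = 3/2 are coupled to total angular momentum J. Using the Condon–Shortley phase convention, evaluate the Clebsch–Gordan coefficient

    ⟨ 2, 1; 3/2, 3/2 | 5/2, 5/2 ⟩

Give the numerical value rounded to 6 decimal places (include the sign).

√[6·1!3!2!/7! · 3!1!3!0!5!0!] = √(432/7)
  +(−1)^1/∏(1,0,0,2,3,0)! = -1/12  (running -1/12)
⟨..|..⟩ = √(432/7)·(-1/12) = -0.654654

-0.654654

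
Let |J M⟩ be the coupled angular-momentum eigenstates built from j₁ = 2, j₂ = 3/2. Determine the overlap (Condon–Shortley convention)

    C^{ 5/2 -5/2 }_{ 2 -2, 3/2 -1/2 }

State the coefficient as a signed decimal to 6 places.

−√(4/7) ≈ -0.755929

j₁+j₂−J=1  J+j₁−j₂=3  J−j₁+j₂=2  j₁+j₂+J+1=7
(j₁±m₁, j₂±m₂, J±M) = (0,4,1,2,0,5)
P² = 576/7
sum k=1..1:
  [1] −1/12 = -1/12
S = -1/12
C² = P²·S² = 4/7 ; C = -0.755929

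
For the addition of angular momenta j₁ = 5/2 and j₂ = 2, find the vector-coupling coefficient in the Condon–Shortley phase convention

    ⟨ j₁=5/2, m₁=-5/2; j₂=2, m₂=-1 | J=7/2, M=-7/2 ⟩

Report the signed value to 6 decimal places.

-0.745356  (= −√(5/9))

√[8·1!4!3!/9! · 0!5!1!3!0!7!] = √(11520)
  +(−1)^1/∏(1,0,4,0,0,3)! = -1/144  (running -1/144)
⟨..|..⟩ = √(11520)·(-1/144) = -0.745356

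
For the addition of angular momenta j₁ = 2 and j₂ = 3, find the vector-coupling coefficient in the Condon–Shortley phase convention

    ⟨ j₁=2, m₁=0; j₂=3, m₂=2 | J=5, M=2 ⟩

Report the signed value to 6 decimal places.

triangle: 0!·4!·6!/11! = 17280/39916800
(j±m)!: 2!·2!·5!·1!·7!·3! = 14515200
prefactor² = (2J+1)·Δ·N² = 69120
  k=0: +1/(0!·0!·2!·5!·2!·1!) = 1/480
Σ = 1/480  ⇒  CG² = 69120·1/480² = 3/10
CG = +√(3/10) = +0.547723

+0.547723  (= +√(3/10))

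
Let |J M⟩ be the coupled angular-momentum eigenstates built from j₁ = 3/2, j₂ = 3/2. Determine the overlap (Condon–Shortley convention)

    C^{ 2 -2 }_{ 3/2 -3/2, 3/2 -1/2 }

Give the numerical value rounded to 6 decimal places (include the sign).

−√(1/2) ≈ -0.707107

√[5·1!2!2!/6! · 0!3!1!2!0!4!] = √(8)
  +(−1)^1/∏(1,0,2,0,0,2)! = -1/4  (running -1/4)
⟨..|..⟩ = √(8)·(-1/4) = -0.707107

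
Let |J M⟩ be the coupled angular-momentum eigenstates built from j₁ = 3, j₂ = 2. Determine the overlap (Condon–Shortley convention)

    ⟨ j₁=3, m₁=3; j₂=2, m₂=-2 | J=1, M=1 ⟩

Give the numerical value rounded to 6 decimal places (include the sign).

triangle: 4!×2!×0!/7! = 48/5040
(j±m)!: 6!×0!×0!×4!×2!×0! = 34560
prefactor² = (2J+1)×Δ×N² = 6912/7
  k=0: +1/(0!×4!×0!×0!×2!×0!) = 1/48
Σ = 1/48  ⇒  CG² = 6912/7×1/48² = 3/7
CG = +√(3/7) = +0.654654

+0.654654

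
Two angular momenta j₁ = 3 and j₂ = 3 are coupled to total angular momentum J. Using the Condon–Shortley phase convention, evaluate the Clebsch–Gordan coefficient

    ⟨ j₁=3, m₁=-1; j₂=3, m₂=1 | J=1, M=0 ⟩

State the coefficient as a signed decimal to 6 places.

triangle: 5!·1!·1!/8! = 120/40320
(j±m)!: 2!·4!·4!·2!·1!·1! = 2304
prefactor² = (2J+1)·Δ·N² = 144/7
  k=3: −1/(3!·2!·1!·1!·0!·0!) = -1/12
  k=4: +1/(4!·1!·0!·0!·1!·1!) = 1/24
Σ = -1/24  ⇒  CG² = 144/7·(-1/24)² = 1/28
CG = −√(1/28) = -0.188982

−√(1/28) ≈ -0.188982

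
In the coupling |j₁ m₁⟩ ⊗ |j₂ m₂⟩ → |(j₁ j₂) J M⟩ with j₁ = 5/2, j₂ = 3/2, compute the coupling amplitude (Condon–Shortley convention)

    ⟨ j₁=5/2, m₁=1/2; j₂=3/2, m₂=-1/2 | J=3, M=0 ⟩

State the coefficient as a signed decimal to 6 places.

+0.447214

triangle: 1!*4!*2!/8! = 48/40320
(j±m)!: 3!*2!*1!*2!*3!*3! = 864
prefactor² = (2J+1)*Δ*N² = 36/5
  k=0: +1/(0!*1!*2!*1!*2!*1!) = 1/4
  k=1: −1/(1!*0!*1!*0!*3!*2!) = -1/12
Σ = 1/6  ⇒  CG² = 36/5*1/6² = 1/5
CG = +√(1/5) = +0.447214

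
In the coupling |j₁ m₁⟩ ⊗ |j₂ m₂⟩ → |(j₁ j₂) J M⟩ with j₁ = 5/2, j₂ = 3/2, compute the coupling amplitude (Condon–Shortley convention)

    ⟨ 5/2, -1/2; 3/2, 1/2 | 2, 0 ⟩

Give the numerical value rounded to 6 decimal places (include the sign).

-0.267261

triangle: 2!×3!×1!/7! = 12/5040
(j±m)!: 2!×3!×2!×1!×2!×2! = 96
prefactor² = (2J+1)×Δ×N² = 8/7
  k=1: −1/(1!×1!×2!×1!×1!×0!) = -1/2
  k=2: +1/(2!×0!×1!×0!×2!×1!) = 1/4
Σ = -1/4  ⇒  CG² = 8/7×(-1/4)² = 1/14
CG = −√(1/14) = -0.267261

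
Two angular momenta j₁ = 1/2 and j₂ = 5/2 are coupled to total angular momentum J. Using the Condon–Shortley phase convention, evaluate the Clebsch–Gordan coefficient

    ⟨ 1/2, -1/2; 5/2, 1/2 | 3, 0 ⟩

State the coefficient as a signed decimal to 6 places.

√[7·0!1!5!/7! · 0!1!3!2!3!3!] = √(72)
  +(−1)^0/∏(0,0,1,3,0,2)! = 1/12  (running 1/12)
⟨..|..⟩ = √(72)·(1/12) = +0.707107

+√(1/2) = +0.707107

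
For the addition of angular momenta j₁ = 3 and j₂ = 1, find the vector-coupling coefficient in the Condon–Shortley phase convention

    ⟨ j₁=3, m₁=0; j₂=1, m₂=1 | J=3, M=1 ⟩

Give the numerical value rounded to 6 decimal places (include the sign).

−√(1/2) ≈ -0.707107

triangle: 1!×5!×1!/8! = 120/40320
(j±m)!: 3!×3!×2!×0!×4!×2! = 3456
prefactor² = (2J+1)×Δ×N² = 72
  k=1: −1/(1!×0!×2!×1!×3!×0!) = -1/12
Σ = -1/12  ⇒  CG² = 72×(-1/12)² = 1/2
CG = −√(1/2) = -0.707107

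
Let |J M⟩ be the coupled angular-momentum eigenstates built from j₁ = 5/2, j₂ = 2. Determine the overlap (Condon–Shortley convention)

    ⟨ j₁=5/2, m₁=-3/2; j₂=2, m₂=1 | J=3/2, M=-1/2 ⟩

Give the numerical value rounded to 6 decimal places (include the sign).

+0.138013

√[4·3!2!1!/7! · 1!4!3!1!1!2!] = √(96/35)
  +(−1)^2/∏(2,1,2,1,0,0)! = 1/4  (running 1/4)
  +(−1)^3/∏(3,0,1,0,1,1)! = -1/6  (running 1/12)
⟨..|..⟩ = √(96/35)·(1/12) = +0.138013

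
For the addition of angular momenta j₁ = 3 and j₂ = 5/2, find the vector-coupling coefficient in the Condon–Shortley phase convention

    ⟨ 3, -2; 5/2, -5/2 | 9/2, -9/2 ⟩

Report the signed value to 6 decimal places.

√[10·1!5!4!/11! · 1!5!0!5!0!9!] = √(41472000/11)
  +(−1)^0/∏(0,1,5,0,0,4)! = 1/2880  (running 1/2880)
⟨..|..⟩ = √(41472000/11)·(1/2880) = +0.674200

+0.674200  (= +√(5/11))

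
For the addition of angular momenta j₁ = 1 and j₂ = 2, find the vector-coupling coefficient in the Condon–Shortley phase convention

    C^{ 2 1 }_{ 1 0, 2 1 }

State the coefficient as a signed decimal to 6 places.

j₁+j₂−J=1  J+j₁−j₂=1  J−j₁+j₂=3  j₁+j₂+J+1=6
(j₁±m₁, j₂±m₂, J±M) = (1,1,3,1,3,1)
P² = 3/2
sum k=0..1:
  [0] +1/6 = 1/6
  [1] −1/2 = -1/2
S = -1/3
C² = P²·S² = 1/6 ; C = -0.408248

-0.408248  (= −√(1/6))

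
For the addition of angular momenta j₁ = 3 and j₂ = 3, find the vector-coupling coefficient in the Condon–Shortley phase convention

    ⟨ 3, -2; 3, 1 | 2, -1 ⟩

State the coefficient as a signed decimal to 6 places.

-0.422577

j₁+j₂−J=4  J+j₁−j₂=2  J−j₁+j₂=2  j₁+j₂+J+1=9
(j₁±m₁, j₂±m₂, J±M) = (1,5,4,2,1,3)
P² = 320/7
sum k=3..4:
  [3] −1/12 = -1/12
  [4] +1/48 = 1/48
S = -1/16
C² = P²·S² = 5/28 ; C = -0.422577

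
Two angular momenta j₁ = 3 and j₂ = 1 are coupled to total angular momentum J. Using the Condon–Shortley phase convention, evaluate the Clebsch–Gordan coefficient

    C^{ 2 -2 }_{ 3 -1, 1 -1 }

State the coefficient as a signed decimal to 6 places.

√[5·2!4!0!/7! · 2!4!0!2!0!4!] = √(768/7)
  +(−1)^0/∏(0,2,4,0,0,0)! = 1/48  (running 1/48)
⟨..|..⟩ = √(768/7)·(1/48) = +0.218218

+0.218218  (= +√(1/21))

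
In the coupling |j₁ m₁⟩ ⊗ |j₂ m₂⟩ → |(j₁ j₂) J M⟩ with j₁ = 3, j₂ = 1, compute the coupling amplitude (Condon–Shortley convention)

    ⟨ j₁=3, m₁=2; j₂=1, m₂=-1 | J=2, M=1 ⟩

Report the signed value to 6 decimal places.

+0.690066  (= +√(10/21))

j₁+j₂−J=2  J+j₁−j₂=4  J−j₁+j₂=0  j₁+j₂+J+1=7
(j₁±m₁, j₂±m₂, J±M) = (5,1,0,2,3,1)
P² = 480/7
sum k=0..0:
  [0] +1/12 = 1/12
S = 1/12
C² = P²·S² = 10/21 ; C = +0.690066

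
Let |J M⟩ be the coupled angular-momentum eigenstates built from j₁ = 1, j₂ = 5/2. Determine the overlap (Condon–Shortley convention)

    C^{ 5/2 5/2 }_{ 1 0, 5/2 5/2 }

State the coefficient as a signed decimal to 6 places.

j₁+j₂−J=1  J+j₁−j₂=1  J−j₁+j₂=4  j₁+j₂+J+1=7
(j₁±m₁, j₂±m₂, J±M) = (1,1,5,0,5,0)
P² = 2880/7
sum k=1..1:
  [1] −1/24 = -1/24
S = -1/24
C² = P²·S² = 5/7 ; C = -0.845154

−√(5/7) ≈ -0.845154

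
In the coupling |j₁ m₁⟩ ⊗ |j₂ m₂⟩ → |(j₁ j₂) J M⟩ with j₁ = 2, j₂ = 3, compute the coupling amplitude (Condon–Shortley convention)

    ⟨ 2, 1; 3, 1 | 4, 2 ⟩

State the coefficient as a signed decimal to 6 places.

+√(1/28) = +0.188982

j₁+j₂−J=1  J+j₁−j₂=3  J−j₁+j₂=5  j₁+j₂+J+1=10
(j₁±m₁, j₂±m₂, J±M) = (3,1,4,2,6,2)
P² = 5184/7
sum k=0..1:
  [0] +1/48 = 1/48
  [1] −1/72 = -1/72
S = 1/144
C² = P²·S² = 1/28 ; C = +0.188982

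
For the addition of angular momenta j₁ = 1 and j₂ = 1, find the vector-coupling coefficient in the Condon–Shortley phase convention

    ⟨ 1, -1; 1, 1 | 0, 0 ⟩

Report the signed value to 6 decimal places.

+√(1/3) ≈ +0.577350

triangle: 2!·0!·0!/3! = 2/6
(j±m)!: 0!·2!·2!·0!·0!·0! = 4
prefactor² = (2J+1)·Δ·N² = 4/3
  k=2: +1/(2!·0!·0!·0!·0!·0!) = 1/2
Σ = 1/2  ⇒  CG² = 4/3·1/2² = 1/3
CG = +√(1/3) = +0.577350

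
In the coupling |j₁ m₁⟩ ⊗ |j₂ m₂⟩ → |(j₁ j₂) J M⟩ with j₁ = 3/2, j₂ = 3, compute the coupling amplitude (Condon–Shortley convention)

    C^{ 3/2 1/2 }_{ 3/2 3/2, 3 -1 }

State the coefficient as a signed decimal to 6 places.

√[4·3!0!3!/7! · 3!0!2!4!2!1!] = √(576/35)
  +(−1)^0/∏(0,3,0,2,0,1)! = 1/12  (running 1/12)
⟨..|..⟩ = √(576/35)·(1/12) = +0.338062

+√(4/35) ≈ +0.338062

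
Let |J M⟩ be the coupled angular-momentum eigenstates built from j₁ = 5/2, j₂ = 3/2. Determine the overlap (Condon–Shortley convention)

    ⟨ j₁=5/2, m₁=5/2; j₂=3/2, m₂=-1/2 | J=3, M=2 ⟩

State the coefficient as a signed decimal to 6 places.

j₁+j₂−J=1  J+j₁−j₂=4  J−j₁+j₂=2  j₁+j₂+J+1=8
(j₁±m₁, j₂±m₂, J±M) = (5,0,1,2,5,1)
P² = 240
sum k=0..0:
  [0] +1/24 = 1/24
S = 1/24
C² = P²·S² = 5/12 ; C = +0.645497

+√(5/12) ≈ +0.645497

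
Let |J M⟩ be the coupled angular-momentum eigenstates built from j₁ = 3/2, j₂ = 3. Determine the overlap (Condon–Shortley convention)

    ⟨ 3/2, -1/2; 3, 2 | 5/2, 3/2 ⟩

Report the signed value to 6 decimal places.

j₁+j₂−J=2  J+j₁−j₂=1  J−j₁+j₂=4  j₁+j₂+J+1=8
(j₁±m₁, j₂±m₂, J±M) = (1,2,5,1,4,1)
P² = 288/7
sum k=1..2:
  [1] −1/24 = -1/24
  [2] +1/12 = 1/12
S = 1/24
C² = P²·S² = 1/14 ; C = +0.267261

+0.267261  (= +√(1/14))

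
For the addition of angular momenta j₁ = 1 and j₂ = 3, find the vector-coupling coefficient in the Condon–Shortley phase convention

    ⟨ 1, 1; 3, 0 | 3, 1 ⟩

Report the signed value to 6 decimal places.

+0.707107

triangle: 1!×1!×5!/8! = 120/40320
(j±m)!: 2!×0!×3!×3!×4!×2! = 3456
prefactor² = (2J+1)×Δ×N² = 72
  k=0: +1/(0!×1!×0!×3!×1!×2!) = 1/12
Σ = 1/12  ⇒  CG² = 72×1/12² = 1/2
CG = +√(1/2) = +0.707107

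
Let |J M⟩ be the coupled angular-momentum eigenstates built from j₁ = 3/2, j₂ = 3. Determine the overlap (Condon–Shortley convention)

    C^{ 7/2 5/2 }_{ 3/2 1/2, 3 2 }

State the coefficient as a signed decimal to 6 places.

−√(1/7) = -0.377964

√[8·1!2!5!/9! · 2!1!5!1!6!1!] = √(6400/7)
  +(−1)^0/∏(0,1,1,5,1,0)! = 1/120  (running 1/120)
  +(−1)^1/∏(1,0,0,4,2,1)! = -1/48  (running -1/80)
⟨..|..⟩ = √(6400/7)·(-1/80) = -0.377964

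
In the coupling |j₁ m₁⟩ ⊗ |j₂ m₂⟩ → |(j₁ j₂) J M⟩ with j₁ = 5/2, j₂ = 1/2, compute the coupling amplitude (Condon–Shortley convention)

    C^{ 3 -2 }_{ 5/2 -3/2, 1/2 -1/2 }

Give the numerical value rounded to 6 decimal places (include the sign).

triangle: 0!*5!*1!/7! = 120/5040
(j±m)!: 1!*4!*0!*1!*1!*5! = 2880
prefactor² = (2J+1)*Δ*N² = 480
  k=0: +1/(0!*0!*4!*0!*1!*1!) = 1/24
Σ = 1/24  ⇒  CG² = 480*1/24² = 5/6
CG = +√(5/6) = +0.912871

+√(5/6) ≈ +0.912871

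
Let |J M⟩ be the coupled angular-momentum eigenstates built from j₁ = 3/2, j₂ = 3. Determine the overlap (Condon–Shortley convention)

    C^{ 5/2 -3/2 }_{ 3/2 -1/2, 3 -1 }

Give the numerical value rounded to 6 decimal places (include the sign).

j₁+j₂−J=2  J+j₁−j₂=1  J−j₁+j₂=4  j₁+j₂+J+1=8
(j₁±m₁, j₂±m₂, J±M) = (1,2,2,4,1,4)
P² = 576/35
sum k=1..2:
  [1] −1/6 = -1/6
  [2] +1/48 = 1/48
S = -7/48
C² = P²·S² = 7/20 ; C = -0.591608

−√(7/20) ≈ -0.591608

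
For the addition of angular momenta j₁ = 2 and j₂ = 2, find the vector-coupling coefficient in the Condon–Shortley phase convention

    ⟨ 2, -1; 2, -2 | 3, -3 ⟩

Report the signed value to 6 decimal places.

j₁+j₂−J=1  J+j₁−j₂=3  J−j₁+j₂=3  j₁+j₂+J+1=8
(j₁±m₁, j₂±m₂, J±M) = (1,3,0,4,0,6)
P² = 648
sum k=0..0:
  [0] +1/36 = 1/36
S = 1/36
C² = P²·S² = 1/2 ; C = +0.707107

+0.707107  (= +√(1/2))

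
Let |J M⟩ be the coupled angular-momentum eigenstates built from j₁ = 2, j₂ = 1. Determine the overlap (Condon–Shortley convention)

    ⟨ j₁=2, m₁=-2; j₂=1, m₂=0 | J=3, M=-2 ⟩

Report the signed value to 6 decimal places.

+0.577350  (= +√(1/3))

√[7·0!4!2!/7! · 0!4!1!1!1!5!] = √(192)
  +(−1)^0/∏(0,0,4,1,0,1)! = 1/24  (running 1/24)
⟨..|..⟩ = √(192)·(1/24) = +0.577350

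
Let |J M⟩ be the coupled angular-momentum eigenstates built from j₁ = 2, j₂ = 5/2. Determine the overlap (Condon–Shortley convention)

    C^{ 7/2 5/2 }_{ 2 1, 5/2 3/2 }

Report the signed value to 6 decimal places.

j₁+j₂−J=1  J+j₁−j₂=3  J−j₁+j₂=4  j₁+j₂+J+1=9
(j₁±m₁, j₂±m₂, J±M) = (3,1,4,1,6,1)
P² = 2304/7
sum k=0..1:
  [0] +1/48 = 1/48
  [1] −1/36 = -1/36
S = -1/144
C² = P²·S² = 1/63 ; C = -0.125988

−√(1/63) = -0.125988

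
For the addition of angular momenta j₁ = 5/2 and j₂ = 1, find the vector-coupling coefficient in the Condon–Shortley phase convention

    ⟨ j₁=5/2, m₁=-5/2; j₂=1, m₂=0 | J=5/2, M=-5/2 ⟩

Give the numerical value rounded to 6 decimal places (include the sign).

−√(5/7) = -0.845154

√[6·1!4!1!/7! · 0!5!1!1!0!5!] = √(2880/7)
  +(−1)^1/∏(1,0,4,0,0,1)! = -1/24  (running -1/24)
⟨..|..⟩ = √(2880/7)·(-1/24) = -0.845154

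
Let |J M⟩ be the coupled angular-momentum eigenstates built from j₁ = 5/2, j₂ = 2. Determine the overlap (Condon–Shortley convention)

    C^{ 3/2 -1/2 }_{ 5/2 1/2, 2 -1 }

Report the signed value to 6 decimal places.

√[4·3!2!1!/7! · 3!2!1!3!1!2!] = √(48/35)
  +(−1)^0/∏(0,3,2,1,0,0)! = 1/12  (running 1/12)
  +(−1)^1/∏(1,2,1,0,1,1)! = -1/2  (running -5/12)
⟨..|..⟩ = √(48/35)·(-5/12) = -0.487950

−√(5/21) ≈ -0.487950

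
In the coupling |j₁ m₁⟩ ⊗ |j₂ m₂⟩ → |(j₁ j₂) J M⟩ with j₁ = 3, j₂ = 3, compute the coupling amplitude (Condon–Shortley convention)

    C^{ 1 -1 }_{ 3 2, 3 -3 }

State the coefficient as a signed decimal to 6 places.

triangle: 5!×1!×1!/8! = 120/40320
(j±m)!: 5!×1!×0!×6!×0!×2! = 172800
prefactor² = (2J+1)×Δ×N² = 10800/7
  k=0: +1/(0!×5!×1!×0!×0!×1!) = 1/120
Σ = 1/120  ⇒  CG² = 10800/7×1/120² = 3/28
CG = +√(3/28) = +0.327327

+0.327327  (= +√(3/28))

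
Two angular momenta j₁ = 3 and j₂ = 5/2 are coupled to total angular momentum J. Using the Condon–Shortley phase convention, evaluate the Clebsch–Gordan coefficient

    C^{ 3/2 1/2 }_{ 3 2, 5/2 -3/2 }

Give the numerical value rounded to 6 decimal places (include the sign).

j₁+j₂−J=4  J+j₁−j₂=2  J−j₁+j₂=1  j₁+j₂+J+1=8
(j₁±m₁, j₂±m₂, J±M) = (5,1,1,4,2,1)
P² = 192/7
sum k=0..1:
  [0] +1/24 = 1/24
  [1] −1/12 = -1/12
S = -1/24
C² = P²·S² = 1/21 ; C = -0.218218

−√(1/21) ≈ -0.218218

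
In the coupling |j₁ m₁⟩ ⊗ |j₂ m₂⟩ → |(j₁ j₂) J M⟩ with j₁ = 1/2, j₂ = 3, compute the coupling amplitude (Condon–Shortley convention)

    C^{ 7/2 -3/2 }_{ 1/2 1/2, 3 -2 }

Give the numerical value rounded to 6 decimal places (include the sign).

√[8·0!1!6!/8! · 1!0!1!5!2!5!] = √(28800/7)
  +(−1)^0/∏(0,0,0,1,1,5)! = 1/120  (running 1/120)
⟨..|..⟩ = √(28800/7)·(1/120) = +0.534522

+√(2/7) ≈ +0.534522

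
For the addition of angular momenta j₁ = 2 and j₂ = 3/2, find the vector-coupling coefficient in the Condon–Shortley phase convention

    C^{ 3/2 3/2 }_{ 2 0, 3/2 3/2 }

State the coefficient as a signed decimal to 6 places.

+0.447214  (= +√(1/5))

triangle: 2!·2!·1!/6! = 4/720
(j±m)!: 2!·2!·3!·0!·3!·0! = 144
prefactor² = (2J+1)·Δ·N² = 16/5
  k=2: +1/(2!·0!·0!·1!·2!·0!) = 1/4
Σ = 1/4  ⇒  CG² = 16/5·1/4² = 1/5
CG = +√(1/5) = +0.447214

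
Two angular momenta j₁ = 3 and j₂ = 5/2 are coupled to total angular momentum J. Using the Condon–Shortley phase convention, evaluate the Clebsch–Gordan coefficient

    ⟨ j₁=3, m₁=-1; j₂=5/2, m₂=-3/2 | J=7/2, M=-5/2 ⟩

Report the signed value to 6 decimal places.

√[8·2!4!3!/10! · 2!4!1!4!1!6!] = √(18432/35)
  +(−1)^0/∏(0,2,4,1,0,2)! = 1/96  (running 1/96)
  +(−1)^1/∏(1,1,3,0,1,3)! = -1/36  (running -5/288)
⟨..|..⟩ = √(18432/35)·(-5/288) = -0.398410

−√(10/63) = -0.398410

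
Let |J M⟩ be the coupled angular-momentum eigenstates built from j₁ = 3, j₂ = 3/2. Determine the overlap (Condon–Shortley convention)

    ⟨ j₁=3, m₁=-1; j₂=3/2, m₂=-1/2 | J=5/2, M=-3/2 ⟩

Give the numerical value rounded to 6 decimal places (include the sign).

-0.591608  (= −√(7/20))

√[6·2!4!1!/8! · 2!4!1!2!1!4!] = √(576/35)
  +(−1)^0/∏(0,2,4,1,0,0)! = 1/48  (running 1/48)
  +(−1)^1/∏(1,1,3,0,1,1)! = -1/6  (running -7/48)
⟨..|..⟩ = √(576/35)·(-7/48) = -0.591608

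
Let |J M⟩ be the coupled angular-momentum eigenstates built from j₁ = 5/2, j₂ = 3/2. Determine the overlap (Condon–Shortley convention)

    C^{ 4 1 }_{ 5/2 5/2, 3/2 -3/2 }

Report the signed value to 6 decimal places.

√[9·0!5!3!/9! · 5!0!0!3!5!3!] = √(64800/7)
  +(−1)^0/∏(0,0,0,0,5,3)! = 1/720  (running 1/720)
⟨..|..⟩ = √(64800/7)·(1/720) = +0.133631

+√(1/56) = +0.133631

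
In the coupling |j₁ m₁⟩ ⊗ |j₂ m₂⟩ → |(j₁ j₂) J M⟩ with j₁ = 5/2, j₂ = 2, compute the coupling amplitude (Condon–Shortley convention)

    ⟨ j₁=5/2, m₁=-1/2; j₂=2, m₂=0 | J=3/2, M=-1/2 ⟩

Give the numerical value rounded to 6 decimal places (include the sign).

+0.239046

j₁+j₂−J=3  J+j₁−j₂=2  J−j₁+j₂=1  j₁+j₂+J+1=7
(j₁±m₁, j₂±m₂, J±M) = (2,3,2,2,1,2)
P² = 32/35
sum k=1..2:
  [1] −1/4 = -1/4
  [2] +1/2 = 1/2
S = 1/4
C² = P²·S² = 2/35 ; C = +0.239046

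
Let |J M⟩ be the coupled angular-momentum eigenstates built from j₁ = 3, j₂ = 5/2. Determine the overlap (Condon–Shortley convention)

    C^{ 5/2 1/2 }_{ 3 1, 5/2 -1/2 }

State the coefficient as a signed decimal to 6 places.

−√(8/35) = -0.478091

√[6·3!3!2!/9! · 4!2!2!3!3!2!] = √(288/35)
  +(−1)^0/∏(0,3,2,2,1,0)! = 1/24  (running 1/24)
  +(−1)^1/∏(1,2,1,1,2,1)! = -1/4  (running -5/24)
  +(−1)^2/∏(2,1,0,0,3,2)! = 1/24  (running -1/6)
⟨..|..⟩ = √(288/35)·(-1/6) = -0.478091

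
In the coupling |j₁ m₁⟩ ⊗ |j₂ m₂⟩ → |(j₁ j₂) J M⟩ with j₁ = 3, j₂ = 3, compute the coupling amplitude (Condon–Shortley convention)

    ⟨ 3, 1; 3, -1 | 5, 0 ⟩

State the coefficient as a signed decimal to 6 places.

triangle: 1!*5!*5!/12! = 14400/479001600
(j±m)!: 4!*2!*2!*4!*5!*5! = 33177600
prefactor² = (2J+1)*Δ*N² = 76800/7
  k=0: +1/(0!*1!*2!*2!*3!*3!) = 1/144
  k=1: −1/(1!*0!*1!*1!*4!*4!) = -1/576
Σ = 1/192  ⇒  CG² = 76800/7*1/192² = 25/84
CG = +√(25/84) = +0.545545

+√(25/84) ≈ +0.545545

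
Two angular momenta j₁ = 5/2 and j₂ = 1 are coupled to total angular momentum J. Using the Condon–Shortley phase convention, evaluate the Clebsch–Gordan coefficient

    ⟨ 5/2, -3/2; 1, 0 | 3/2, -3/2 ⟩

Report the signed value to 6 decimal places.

-0.516398  (= −√(4/15))

j₁+j₂−J=2  J+j₁−j₂=3  J−j₁+j₂=0  j₁+j₂+J+1=6
(j₁±m₁, j₂±m₂, J±M) = (1,4,1,1,0,3)
P² = 48/5
sum k=1..1:
  [1] −1/6 = -1/6
S = -1/6
C² = P²·S² = 4/15 ; C = -0.516398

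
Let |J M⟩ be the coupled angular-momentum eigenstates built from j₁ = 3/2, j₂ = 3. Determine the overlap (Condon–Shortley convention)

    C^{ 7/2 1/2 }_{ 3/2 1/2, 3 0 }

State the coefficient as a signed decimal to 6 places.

+0.308607  (= +√(2/21))

triangle: 1!*2!*5!/9! = 240/362880
(j±m)!: 2!*1!*3!*3!*4!*3! = 10368
prefactor² = (2J+1)*Δ*N² = 384/7
  k=0: +1/(0!*1!*1!*3!*1!*2!) = 1/12
  k=1: −1/(1!*0!*0!*2!*2!*3!) = -1/24
Σ = 1/24  ⇒  CG² = 384/7*1/24² = 2/21
CG = +√(2/21) = +0.308607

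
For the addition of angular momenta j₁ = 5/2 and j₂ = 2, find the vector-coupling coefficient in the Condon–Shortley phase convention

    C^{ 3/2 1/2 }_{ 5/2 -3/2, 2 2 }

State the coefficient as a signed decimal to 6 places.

√[4·3!2!1!/7! · 1!4!4!0!2!1!] = √(384/35)
  +(−1)^3/∏(3,0,1,1,1,0)! = -1/6  (running -1/6)
⟨..|..⟩ = √(384/35)·(-1/6) = -0.552052

−√(32/105) ≈ -0.552052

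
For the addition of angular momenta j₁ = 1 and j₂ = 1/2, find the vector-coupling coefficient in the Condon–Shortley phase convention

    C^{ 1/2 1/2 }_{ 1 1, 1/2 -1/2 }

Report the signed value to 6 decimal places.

+0.816497

j₁+j₂−J=1  J+j₁−j₂=1  J−j₁+j₂=0  j₁+j₂+J+1=3
(j₁±m₁, j₂±m₂, J±M) = (2,0,0,1,1,0)
P² = 2/3
sum k=0..0:
  [0] +1/1 = 1
S = 1
C² = P²·S² = 2/3 ; C = +0.816497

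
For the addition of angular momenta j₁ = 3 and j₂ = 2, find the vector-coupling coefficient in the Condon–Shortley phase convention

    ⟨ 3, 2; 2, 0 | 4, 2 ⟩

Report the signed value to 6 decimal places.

+√(12/35) ≈ +0.585540

√[9·1!5!3!/10! · 5!1!2!2!6!2!] = √(8640/7)
  +(−1)^0/∏(0,1,1,2,4,1)! = 1/48  (running 1/48)
  +(−1)^1/∏(1,0,0,1,5,2)! = -1/240  (running 1/60)
⟨..|..⟩ = √(8640/7)·(1/60) = +0.585540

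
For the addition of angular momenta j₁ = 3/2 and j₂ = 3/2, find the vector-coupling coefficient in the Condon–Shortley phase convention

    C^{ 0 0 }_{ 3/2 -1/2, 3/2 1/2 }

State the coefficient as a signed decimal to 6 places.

√[1·3!0!0!/4! · 1!2!2!1!0!0!] = √(1)
  +(−1)^2/∏(2,1,0,0,0,0)! = 1/2  (running 1/2)
⟨..|..⟩ = √(1)·(1/2) = +0.500000

+0.500000  (= +√(1/4))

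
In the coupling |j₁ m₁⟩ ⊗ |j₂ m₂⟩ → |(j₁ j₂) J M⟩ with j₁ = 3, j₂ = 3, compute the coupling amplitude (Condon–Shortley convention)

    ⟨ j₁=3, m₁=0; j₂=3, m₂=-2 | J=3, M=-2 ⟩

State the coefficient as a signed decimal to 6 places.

triangle: 3!·3!·3!/10! = 216/3628800
(j±m)!: 3!·3!·1!·5!·1!·5! = 518400
prefactor² = (2J+1)·Δ·N² = 216
  k=0: +1/(0!·3!·3!·1!·0!·2!) = 1/72
  k=1: −1/(1!·2!·2!·0!·1!·3!) = -1/24
Σ = -1/36  ⇒  CG² = 216·(-1/36)² = 1/6
CG = −√(1/6) = -0.408248

−√(1/6) ≈ -0.408248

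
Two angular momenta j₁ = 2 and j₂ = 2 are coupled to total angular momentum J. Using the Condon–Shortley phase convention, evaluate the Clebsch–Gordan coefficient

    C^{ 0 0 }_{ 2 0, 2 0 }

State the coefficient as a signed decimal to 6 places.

+0.447214  (= +√(1/5))

j₁+j₂−J=4  J+j₁−j₂=0  J−j₁+j₂=0  j₁+j₂+J+1=5
(j₁±m₁, j₂±m₂, J±M) = (2,2,2,2,0,0)
P² = 16/5
sum k=2..2:
  [2] +1/4 = 1/4
S = 1/4
C² = P²·S² = 1/5 ; C = +0.447214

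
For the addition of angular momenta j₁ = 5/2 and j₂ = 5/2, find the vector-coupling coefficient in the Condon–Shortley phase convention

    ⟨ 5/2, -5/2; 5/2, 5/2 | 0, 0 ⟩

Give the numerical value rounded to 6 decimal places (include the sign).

-0.408248  (= −√(1/6))

√[1·5!0!0!/6! · 0!5!5!0!0!0!] = √(2400)
  +(−1)^5/∏(5,0,0,0,0,0)! = -1/120  (running -1/120)
⟨..|..⟩ = √(2400)·(-1/120) = -0.408248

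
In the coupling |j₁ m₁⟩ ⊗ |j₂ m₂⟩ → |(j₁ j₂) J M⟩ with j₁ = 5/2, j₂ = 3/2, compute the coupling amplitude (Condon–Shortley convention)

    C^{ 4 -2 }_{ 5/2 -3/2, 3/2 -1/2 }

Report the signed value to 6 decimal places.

+√(15/28) = +0.731925

√[9·0!5!3!/9! · 1!4!1!2!2!6!] = √(8640/7)
  +(−1)^0/∏(0,0,4,1,1,2)! = 1/48  (running 1/48)
⟨..|..⟩ = √(8640/7)·(1/48) = +0.731925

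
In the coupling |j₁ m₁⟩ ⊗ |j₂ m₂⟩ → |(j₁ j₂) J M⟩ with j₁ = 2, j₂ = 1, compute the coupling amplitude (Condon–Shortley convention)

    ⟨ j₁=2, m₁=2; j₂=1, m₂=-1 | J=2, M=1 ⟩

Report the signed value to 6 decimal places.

+0.577350  (= +√(1/3))

j₁+j₂−J=1  J+j₁−j₂=3  J−j₁+j₂=1  j₁+j₂+J+1=6
(j₁±m₁, j₂±m₂, J±M) = (4,0,0,2,3,1)
P² = 12
sum k=0..0:
  [0] +1/6 = 1/6
S = 1/6
C² = P²·S² = 1/3 ; C = +0.577350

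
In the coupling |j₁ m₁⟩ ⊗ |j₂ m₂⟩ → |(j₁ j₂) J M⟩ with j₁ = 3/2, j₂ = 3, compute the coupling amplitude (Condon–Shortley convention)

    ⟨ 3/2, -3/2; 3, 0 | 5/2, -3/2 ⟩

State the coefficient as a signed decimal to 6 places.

j₁+j₂−J=2  J+j₁−j₂=1  J−j₁+j₂=4  j₁+j₂+J+1=8
(j₁±m₁, j₂±m₂, J±M) = (0,3,3,3,1,4)
P² = 1296/35
sum k=2..2:
  [2] +1/12 = 1/12
S = 1/12
C² = P²·S² = 9/35 ; C = +0.507093

+√(9/35) = +0.507093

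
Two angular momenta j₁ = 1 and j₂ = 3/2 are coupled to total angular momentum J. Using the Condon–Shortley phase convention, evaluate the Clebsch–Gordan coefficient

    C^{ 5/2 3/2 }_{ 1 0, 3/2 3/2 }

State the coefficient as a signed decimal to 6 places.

+√(2/5) ≈ +0.632456

triangle: 0!×2!×3!/6! = 12/720
(j±m)!: 1!×1!×3!×0!×4!×1! = 144
prefactor² = (2J+1)×Δ×N² = 72/5
  k=0: +1/(0!×0!×1!×3!×1!×0!) = 1/6
Σ = 1/6  ⇒  CG² = 72/5×1/6² = 2/5
CG = +√(2/5) = +0.632456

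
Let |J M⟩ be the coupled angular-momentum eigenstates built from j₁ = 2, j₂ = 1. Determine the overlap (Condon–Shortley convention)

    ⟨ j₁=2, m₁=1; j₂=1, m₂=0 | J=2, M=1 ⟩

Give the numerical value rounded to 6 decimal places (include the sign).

+0.408248

triangle: 1!·3!·1!/6! = 6/720
(j±m)!: 3!·1!·1!·1!·3!·1! = 36
prefactor² = (2J+1)·Δ·N² = 3/2
  k=0: +1/(0!·1!·1!·1!·2!·0!) = 1/2
  k=1: −1/(1!·0!·0!·0!·3!·1!) = -1/6
Σ = 1/3  ⇒  CG² = 3/2·1/3² = 1/6
CG = +√(1/6) = +0.408248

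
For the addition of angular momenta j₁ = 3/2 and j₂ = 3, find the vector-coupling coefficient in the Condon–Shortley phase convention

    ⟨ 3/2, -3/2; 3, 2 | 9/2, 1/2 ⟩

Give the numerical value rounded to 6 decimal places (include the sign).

√[10·0!3!6!/10! · 0!3!5!1!5!4!] = √(172800/7)
  +(−1)^0/∏(0,0,3,5,0,1)! = 1/720  (running 1/720)
⟨..|..⟩ = √(172800/7)·(1/720) = +0.218218

+√(1/21) ≈ +0.218218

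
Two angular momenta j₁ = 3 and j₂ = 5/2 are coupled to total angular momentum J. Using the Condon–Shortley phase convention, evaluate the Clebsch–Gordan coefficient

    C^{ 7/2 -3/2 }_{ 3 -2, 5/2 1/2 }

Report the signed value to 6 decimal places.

+√(2/21) = +0.308607

triangle: 2!*4!*3!/10! = 288/3628800
(j±m)!: 1!*5!*3!*2!*2!*5! = 345600
prefactor² = (2J+1)*Δ*N² = 1536/7
  k=1: −1/(1!*1!*4!*2!*0!*1!) = -1/48
  k=2: +1/(2!*0!*3!*1!*1!*2!) = 1/24
Σ = 1/48  ⇒  CG² = 1536/7*1/48² = 2/21
CG = +√(2/21) = +0.308607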